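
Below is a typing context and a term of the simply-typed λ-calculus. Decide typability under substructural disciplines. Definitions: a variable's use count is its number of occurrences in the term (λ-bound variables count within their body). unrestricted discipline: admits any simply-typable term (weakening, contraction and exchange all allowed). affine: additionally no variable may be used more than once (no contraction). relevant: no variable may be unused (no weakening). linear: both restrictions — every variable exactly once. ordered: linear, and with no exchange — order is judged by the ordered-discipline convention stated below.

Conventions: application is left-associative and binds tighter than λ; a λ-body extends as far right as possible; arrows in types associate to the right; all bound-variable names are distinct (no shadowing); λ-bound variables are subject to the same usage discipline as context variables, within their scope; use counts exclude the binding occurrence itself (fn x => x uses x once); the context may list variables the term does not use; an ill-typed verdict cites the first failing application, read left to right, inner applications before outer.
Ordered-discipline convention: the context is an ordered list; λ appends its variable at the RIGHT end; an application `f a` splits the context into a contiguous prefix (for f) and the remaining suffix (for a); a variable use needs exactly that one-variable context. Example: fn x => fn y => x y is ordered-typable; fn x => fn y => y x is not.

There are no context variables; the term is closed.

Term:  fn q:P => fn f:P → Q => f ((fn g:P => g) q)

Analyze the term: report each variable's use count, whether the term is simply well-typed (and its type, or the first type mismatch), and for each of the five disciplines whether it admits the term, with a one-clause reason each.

variable uses: q [bound] ×1; f [bound] ×1; g [bound] ×1
left-to-right use order: f, g, q
typing: ✓ — P → (P → Q) → Q
ordered: ✗, needs exchange: uses follow f, g, q
linear: ✓, exactly-once usage across q, f, g
affine: ✓, q, f, g: no repeats, contraction unneeded
relevant: ✓, q, f, g: all used, weakening unneeded
unrestricted: ✓, well-typed at P → (P → Q) → Q; no restrictions here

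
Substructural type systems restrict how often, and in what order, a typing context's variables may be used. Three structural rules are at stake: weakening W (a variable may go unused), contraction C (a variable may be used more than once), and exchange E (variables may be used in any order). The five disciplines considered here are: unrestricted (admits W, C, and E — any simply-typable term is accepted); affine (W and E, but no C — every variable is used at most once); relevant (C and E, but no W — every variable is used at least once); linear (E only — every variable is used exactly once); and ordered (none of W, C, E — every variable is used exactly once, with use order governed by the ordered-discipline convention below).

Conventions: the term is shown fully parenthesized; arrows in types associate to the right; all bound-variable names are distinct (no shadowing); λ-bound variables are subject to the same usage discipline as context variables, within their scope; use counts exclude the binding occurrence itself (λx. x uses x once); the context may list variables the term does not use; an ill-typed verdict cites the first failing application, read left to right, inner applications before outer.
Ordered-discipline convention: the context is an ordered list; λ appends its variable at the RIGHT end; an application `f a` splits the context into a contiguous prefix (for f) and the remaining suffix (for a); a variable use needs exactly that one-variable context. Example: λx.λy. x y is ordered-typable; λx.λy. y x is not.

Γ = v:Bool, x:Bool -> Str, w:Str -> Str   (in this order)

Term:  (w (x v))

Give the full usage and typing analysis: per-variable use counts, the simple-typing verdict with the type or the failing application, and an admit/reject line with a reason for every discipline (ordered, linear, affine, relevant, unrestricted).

counts: v: 1×; x: 1×; w: 1×
left-to-right use order: w, x, v
typing: the term checks, with type Str
ordered: ✗, no ordered split (uses run w, x, v)
linear: ✓, exactly-once usage across v, x, w
affine: ✓, v, x, w: no repeats, contraction unneeded
relevant: ✓, none of v, x, w goes unused
unrestricted: ✓, simply typable at Str; W, C, E all held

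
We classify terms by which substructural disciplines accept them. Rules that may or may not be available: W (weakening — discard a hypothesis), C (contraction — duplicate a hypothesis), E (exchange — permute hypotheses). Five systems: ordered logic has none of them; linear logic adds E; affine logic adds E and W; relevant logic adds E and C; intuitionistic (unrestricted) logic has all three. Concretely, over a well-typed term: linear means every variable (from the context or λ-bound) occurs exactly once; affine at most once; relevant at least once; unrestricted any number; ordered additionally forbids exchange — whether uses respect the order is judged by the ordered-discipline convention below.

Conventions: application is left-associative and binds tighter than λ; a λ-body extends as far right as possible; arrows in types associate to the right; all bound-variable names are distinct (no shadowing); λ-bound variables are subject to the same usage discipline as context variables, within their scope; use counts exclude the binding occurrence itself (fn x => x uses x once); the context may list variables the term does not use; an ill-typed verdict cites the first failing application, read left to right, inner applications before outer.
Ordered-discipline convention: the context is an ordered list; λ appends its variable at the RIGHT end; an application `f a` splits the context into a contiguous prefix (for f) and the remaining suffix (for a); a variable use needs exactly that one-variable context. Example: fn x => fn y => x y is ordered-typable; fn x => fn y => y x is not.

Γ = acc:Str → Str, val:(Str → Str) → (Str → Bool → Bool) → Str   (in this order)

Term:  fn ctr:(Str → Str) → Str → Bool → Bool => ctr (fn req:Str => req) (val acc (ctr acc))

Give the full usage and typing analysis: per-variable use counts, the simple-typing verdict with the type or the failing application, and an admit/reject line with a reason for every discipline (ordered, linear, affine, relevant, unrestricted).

counts: acc: 2×, val: 1×, ctr (λ-bound): 2×, req (λ-bound): 1×
use order (left to right): ctr, req, val, acc, ctr, acc
typing: ✓ — ((Str → Str) → Str → Bool → Bool) → Bool → Bool
ordered: ✗ — repeated use of acc ×2, ctr ×2
linear: ✗ — repeated use of acc ×2, ctr ×2
affine: ✗ — repeated use of acc ×2, ctr ×2
relevant: ✓ — at least one use each (acc, val, ctr, req)
unrestricted: ✓ — simply typable at ((Str → Str) → Str → Bool → Bool) → Bool → Bool; W, C, E all held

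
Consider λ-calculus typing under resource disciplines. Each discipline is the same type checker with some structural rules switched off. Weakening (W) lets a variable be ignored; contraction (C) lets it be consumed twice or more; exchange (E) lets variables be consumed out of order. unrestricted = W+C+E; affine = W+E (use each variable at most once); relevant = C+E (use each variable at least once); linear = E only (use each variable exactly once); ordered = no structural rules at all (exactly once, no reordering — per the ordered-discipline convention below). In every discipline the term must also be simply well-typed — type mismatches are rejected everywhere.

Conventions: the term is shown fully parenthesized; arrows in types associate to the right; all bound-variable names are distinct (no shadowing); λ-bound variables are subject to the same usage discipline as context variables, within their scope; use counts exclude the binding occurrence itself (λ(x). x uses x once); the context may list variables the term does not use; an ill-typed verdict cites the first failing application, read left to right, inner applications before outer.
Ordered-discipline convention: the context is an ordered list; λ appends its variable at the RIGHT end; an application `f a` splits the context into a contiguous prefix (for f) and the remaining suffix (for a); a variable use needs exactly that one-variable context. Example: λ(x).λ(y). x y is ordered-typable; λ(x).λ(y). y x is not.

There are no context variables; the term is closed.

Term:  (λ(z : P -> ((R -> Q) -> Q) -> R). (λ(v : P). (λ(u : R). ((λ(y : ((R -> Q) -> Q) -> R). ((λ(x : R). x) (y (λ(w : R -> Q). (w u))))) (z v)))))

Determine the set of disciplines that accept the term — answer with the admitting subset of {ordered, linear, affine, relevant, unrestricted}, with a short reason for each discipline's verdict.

admitted by: linear, affine, relevant, unrestricted
variable uses: z (λ-bound): 1×; v (λ-bound): 1×; u (λ-bound): 1×; y (λ-bound): 1×; x (λ-bound): 1×; w (λ-bound): 1×
order of uses: x, y, w, u, z, v
typing: ✓ — (P -> ((R -> Q) -> Q) -> R) -> P -> R -> R
ordered ✗ (no ordered split (uses run x, y, w, u, z, v))
linear ✓ (exactly-once usage across z, v, u, y, x, w)
affine ✓ (none of z, v, u, y, x, w used more than once)
relevant ✓ (z, v, u, y, x, w: all used, weakening unneeded)
unrestricted ✓ (type-checks ((P -> ((R -> Q) -> Q) -> R) -> P -> R -> R) and nothing is barred)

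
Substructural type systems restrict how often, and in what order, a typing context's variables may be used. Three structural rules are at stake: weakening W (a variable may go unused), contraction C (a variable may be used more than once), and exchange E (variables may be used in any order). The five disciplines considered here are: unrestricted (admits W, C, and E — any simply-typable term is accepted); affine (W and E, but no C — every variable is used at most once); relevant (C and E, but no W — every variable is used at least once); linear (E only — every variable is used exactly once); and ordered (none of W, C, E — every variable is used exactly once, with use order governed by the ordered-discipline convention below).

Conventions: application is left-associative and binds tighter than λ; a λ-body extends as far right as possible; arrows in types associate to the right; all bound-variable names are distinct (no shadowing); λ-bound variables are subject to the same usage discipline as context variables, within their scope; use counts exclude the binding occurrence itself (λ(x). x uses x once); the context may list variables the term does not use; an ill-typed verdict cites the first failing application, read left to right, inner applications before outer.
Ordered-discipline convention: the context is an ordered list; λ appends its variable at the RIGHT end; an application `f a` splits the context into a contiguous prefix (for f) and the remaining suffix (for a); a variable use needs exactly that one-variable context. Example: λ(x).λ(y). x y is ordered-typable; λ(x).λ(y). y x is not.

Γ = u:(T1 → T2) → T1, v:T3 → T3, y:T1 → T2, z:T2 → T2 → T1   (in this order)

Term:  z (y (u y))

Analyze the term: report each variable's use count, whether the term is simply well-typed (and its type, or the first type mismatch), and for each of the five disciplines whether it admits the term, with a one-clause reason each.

counts: u: 1×, v: 0×, y: 2×, z: 1×
left-to-right use order: z, y, u, y
typing: ✓ — T2 → T1
ordered: ✗ — uses contraction: y ×2; v never used (weakening)
linear: ✗ — uses contraction: y ×2; v never used (weakening)
affine: ✗ — uses contraction: y ×2
relevant: ✗ — v never used (weakening)
unrestricted: ✓ — typability at T2 → T1 is all that's needed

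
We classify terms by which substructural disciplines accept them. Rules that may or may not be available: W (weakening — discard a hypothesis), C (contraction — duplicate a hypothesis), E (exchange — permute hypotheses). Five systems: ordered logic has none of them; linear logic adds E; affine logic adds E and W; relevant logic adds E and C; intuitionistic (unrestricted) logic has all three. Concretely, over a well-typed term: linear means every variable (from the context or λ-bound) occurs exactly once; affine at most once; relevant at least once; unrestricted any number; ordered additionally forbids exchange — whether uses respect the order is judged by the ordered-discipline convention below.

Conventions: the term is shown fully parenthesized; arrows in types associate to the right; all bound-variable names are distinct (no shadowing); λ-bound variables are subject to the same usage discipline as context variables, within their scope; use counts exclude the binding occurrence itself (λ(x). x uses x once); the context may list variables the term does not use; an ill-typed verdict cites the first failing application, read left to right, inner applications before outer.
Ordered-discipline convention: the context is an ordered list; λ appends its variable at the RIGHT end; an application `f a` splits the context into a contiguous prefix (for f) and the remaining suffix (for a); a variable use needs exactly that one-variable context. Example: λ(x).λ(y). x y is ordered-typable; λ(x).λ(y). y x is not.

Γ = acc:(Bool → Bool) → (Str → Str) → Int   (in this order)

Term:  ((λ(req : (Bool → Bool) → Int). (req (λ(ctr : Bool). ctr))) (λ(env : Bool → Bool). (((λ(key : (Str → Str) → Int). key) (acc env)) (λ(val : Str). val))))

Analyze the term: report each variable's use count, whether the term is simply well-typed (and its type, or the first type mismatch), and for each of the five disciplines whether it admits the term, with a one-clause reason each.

variable uses: acc ×1; req (bound) ×1; ctr (bound) ×1; env (bound) ×1; key (bound) ×1; val (bound) ×1
left-to-right use order: req, ctr, key, acc, env, val
typing: well-typed at Int
ordered ✓ (one use each (acc, req, ctr, env, key, val); ordered split holds)
linear ✓ (each of acc, req, ctr, env, key, val used exactly once)
affine ✓ (none of acc, req, ctr, env, key, val used more than once)
relevant ✓ (acc, req, ctr, env, key, val: all used, weakening unneeded)
unrestricted ✓ (typability at Int is all that's needed)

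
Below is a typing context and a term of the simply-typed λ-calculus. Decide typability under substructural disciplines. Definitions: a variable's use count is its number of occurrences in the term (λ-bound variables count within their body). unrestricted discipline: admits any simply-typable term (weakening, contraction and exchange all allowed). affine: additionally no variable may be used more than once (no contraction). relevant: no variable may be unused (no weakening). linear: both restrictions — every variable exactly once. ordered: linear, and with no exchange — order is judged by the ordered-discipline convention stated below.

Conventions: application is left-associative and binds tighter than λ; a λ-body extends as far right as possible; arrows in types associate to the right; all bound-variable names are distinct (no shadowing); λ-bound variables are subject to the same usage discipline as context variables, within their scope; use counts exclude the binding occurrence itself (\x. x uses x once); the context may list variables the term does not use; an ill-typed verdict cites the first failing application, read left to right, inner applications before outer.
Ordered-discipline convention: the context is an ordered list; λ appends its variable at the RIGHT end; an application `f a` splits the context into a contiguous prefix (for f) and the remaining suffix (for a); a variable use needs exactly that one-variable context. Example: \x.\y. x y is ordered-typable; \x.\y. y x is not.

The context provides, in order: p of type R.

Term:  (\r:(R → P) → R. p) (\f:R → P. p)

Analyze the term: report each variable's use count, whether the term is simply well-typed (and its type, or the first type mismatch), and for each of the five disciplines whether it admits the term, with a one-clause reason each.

use counts: p ×2; r [bound] ×0; f [bound] ×0
uses in reading order: p, p
typing: the term checks, with type R
ordered: ✗, p ×2 used more than once (contraction); unused: r, f — weakening required
linear: ✗, p ×2 used more than once (contraction); unused: r, f — weakening required
affine: ✗, p ×2 used more than once (contraction)
relevant: ✗, unused: r, f — weakening required
unrestricted: ✓, simply typable at R; W, C, E all held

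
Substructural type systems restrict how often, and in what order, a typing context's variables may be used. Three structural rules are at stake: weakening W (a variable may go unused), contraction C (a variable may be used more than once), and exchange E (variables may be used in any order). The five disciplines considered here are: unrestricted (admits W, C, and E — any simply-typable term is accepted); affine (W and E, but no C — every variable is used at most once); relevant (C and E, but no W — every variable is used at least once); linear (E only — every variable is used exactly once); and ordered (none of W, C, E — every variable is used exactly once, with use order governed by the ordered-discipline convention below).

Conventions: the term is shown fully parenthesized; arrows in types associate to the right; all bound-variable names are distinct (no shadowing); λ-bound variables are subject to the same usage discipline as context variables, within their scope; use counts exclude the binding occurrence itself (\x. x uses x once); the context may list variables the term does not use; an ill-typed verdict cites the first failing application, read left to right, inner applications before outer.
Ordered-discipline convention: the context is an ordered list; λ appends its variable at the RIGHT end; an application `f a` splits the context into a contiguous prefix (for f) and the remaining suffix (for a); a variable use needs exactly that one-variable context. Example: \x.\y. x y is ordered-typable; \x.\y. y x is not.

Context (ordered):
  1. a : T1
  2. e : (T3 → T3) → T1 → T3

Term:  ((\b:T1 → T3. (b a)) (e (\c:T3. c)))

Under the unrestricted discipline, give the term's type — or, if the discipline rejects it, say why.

term : T3
use counts: a ×1, e ×1, b (bound) ×1, c (bound) ×1
left-to-right use order: b, a, e, c
typing: the term checks, with type T3
across the five disciplines: ordered ✗ · linear ✓ · affine ✓ · relevant ✓ · unrestricted ✓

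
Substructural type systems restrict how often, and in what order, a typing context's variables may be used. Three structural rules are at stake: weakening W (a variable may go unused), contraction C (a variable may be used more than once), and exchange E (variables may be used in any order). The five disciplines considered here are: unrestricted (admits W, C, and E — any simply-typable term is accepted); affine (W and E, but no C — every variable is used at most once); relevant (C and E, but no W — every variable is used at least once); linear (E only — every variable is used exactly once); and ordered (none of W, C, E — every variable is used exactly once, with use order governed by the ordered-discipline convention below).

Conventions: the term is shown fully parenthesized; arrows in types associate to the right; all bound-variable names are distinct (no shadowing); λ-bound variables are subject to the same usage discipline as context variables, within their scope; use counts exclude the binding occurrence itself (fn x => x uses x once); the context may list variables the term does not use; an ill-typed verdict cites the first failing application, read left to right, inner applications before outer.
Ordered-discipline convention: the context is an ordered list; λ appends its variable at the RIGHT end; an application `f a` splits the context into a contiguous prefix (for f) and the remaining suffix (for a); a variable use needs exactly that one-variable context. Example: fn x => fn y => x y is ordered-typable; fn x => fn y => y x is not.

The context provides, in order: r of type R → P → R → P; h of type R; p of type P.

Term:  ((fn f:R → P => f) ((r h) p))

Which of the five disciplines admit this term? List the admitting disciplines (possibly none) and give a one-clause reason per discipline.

admitting disciplines: ordered, linear, affine, relevant, unrestricted
variable uses: r=1, h=1, p=1, f (bound)=1
order of uses: f, r, h, p
typing: the term checks, with type R → P
ordered: ✓, r, h, p, f: once each, no exchange needed
linear: ✓, each of r, h, p, f used exactly once
affine: ✓, none of r, h, p, f used more than once
relevant: ✓, at least one use each (r, h, p, f)
unrestricted: ✓, well-typed at R → P; no restrictions here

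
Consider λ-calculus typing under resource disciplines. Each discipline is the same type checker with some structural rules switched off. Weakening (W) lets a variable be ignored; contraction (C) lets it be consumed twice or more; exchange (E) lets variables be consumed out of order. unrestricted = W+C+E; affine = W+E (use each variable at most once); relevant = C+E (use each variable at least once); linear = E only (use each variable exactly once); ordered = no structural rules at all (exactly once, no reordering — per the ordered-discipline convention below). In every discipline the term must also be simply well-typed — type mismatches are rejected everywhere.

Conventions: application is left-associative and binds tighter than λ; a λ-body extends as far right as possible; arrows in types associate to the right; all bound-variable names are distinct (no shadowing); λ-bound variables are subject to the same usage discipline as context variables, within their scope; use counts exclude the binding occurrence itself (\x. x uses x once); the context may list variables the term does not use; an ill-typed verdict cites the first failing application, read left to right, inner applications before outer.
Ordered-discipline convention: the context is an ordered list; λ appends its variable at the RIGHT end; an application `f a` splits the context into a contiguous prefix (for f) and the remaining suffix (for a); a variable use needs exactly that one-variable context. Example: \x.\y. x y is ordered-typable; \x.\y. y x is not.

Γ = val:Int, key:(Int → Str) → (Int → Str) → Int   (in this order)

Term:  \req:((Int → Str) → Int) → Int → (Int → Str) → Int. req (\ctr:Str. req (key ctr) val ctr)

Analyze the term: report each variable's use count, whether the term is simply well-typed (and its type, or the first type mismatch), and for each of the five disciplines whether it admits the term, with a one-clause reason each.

usage: val: 1×, key: 1×, req [bound]: 2×, ctr [bound]: 2×
use order (left to right): req, req, key, ctr, val, ctr
typing: ill-typed: argument of type Str where Int → Str is required
ordered ✗ (a type mismatch blocks all five)
linear ✗ (the type mismatch rejects it)
affine ✗ (not simply typable)
relevant ✗ (fails simple typing)
unrestricted ✗ (a type mismatch blocks all five)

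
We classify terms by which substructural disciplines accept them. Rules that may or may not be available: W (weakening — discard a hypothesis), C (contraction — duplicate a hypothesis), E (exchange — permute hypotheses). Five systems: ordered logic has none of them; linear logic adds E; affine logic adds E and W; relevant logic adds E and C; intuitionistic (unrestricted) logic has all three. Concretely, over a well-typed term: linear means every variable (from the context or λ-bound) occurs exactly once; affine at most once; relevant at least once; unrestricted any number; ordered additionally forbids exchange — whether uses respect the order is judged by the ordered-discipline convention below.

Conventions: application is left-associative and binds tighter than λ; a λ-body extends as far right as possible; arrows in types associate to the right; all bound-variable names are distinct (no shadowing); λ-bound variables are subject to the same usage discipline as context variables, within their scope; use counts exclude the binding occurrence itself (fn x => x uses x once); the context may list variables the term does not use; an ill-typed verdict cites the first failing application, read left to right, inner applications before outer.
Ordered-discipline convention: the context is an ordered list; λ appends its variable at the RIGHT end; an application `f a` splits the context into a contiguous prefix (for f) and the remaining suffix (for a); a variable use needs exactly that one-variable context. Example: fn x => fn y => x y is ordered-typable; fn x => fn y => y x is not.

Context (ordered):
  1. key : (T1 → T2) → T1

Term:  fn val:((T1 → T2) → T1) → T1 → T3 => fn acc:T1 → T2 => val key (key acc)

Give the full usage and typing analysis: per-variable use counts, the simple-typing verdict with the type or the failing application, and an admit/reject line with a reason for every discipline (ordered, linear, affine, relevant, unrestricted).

usage: key: 2; val (bound): 1; acc (bound): 1
left-to-right use order: val, key, key, acc
typing: ✓ — (((T1 → T2) → T1) → T1 → T3) → (T1 → T2) → T3
ordered: ✗ — repeated use of key ×2
linear: ✗ — repeated use of key ×2
affine: ✗ — repeated use of key ×2
relevant: ✓ — at least one use each (key, val, acc)
unrestricted: ✓ — type-checks ((((T1 → T2) → T1) → T1 → T3) → (T1 → T2) → T3) and nothing is barred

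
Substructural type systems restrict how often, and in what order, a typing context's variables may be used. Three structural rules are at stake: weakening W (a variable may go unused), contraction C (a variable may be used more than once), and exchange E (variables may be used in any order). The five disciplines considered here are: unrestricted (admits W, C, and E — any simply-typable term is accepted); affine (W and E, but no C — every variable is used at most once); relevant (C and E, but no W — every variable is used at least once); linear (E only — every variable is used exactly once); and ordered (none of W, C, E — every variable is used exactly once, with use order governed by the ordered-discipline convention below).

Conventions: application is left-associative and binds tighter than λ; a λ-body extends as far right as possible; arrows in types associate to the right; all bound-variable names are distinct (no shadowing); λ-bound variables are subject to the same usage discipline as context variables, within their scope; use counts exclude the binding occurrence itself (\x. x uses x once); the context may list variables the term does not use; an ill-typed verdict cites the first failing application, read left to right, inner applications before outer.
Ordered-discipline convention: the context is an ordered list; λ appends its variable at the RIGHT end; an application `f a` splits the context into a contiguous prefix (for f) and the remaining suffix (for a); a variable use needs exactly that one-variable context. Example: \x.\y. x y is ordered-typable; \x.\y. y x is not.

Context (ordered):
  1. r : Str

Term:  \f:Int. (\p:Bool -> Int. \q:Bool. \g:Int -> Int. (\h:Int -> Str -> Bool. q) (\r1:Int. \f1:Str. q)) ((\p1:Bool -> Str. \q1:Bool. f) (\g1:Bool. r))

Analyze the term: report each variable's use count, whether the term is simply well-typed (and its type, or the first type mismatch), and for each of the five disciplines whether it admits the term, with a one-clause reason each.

counts: r=1, f (λ-bound)=1, p (λ-bound)=0, q (λ-bound)=2, g (λ-bound)=0, h (λ-bound)=0, r1 (λ-bound)=0, f1 (λ-bound)=0, p1 (λ-bound)=0, q1 (λ-bound)=0, g1 (λ-bound)=0
left-to-right use order: q, q, f, r
typing: well-typed — term : Int -> Bool -> (Int -> Int) -> Bool
ordered: ✗, repeated use of q ×2; unused: p, g, h, r1, f1, p1, q1, g1 — weakening required
linear: ✗, repeated use of q ×2; unused: p, g, h, r1, f1, p1, q1, g1 — weakening required
affine: ✗, repeated use of q ×2
relevant: ✗, unused: p, g, h, r1, f1, p1, q1, g1 — weakening required
unrestricted: ✓, typability at Int -> Bool -> (Int -> Int) -> Bool is all that's needed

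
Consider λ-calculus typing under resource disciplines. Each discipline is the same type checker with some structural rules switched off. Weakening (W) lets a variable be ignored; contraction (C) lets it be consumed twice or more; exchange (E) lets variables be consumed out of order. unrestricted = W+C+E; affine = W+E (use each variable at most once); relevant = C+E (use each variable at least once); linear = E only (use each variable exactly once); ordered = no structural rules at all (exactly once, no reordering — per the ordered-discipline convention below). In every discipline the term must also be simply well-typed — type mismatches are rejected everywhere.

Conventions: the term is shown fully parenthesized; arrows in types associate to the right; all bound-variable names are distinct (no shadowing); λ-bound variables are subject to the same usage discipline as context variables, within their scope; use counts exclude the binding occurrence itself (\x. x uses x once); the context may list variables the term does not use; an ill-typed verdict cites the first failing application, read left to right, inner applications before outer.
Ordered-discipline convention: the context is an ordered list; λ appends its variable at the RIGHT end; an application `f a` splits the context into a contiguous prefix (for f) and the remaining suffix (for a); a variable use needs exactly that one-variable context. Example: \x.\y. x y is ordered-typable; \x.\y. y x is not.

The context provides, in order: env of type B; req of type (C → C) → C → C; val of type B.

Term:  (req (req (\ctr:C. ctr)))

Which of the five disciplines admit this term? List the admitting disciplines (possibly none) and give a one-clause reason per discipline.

admitted by: unrestricted
use counts: env=0; req=2; val=0; ctr [bound]=1
use order (left to right): req, req, ctr
typing: well-typed — term : C → C
ordered ✗ (repeated use of req ×2; needs weakening: env, val unused)
linear ✗ (repeated use of req ×2; needs weakening: env, val unused)
affine ✗ (repeated use of req ×2)
relevant ✗ (needs weakening: env, val unused)
unrestricted ✓ (type-checks (C → C) and nothing is barred)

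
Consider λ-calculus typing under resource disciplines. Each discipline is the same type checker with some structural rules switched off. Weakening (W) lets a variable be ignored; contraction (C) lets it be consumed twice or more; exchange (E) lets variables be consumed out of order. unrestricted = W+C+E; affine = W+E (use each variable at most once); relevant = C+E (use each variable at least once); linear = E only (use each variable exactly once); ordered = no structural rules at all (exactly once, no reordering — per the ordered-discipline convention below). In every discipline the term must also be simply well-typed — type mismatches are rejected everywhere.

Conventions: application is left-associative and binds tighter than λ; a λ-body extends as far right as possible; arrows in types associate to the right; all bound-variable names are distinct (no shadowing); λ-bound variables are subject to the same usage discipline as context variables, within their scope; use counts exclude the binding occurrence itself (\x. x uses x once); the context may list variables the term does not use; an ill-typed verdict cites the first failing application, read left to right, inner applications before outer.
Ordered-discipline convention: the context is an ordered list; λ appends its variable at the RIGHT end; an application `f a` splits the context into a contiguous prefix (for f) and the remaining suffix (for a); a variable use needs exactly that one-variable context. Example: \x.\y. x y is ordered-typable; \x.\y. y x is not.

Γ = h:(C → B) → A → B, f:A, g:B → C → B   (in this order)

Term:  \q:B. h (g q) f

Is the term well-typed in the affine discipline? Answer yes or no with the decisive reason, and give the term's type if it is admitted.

yes — none of h, f, g, q used more than once; term : B → B
variable uses: h: 1×, f: 1×, g: 1×, q (λ-bound): 1×
use order (left to right): h, g, q, f
typing: the term checks, with type B → B
summary: ordered ✗ | linear ✓ | affine ✓ | relevant ✓ | unrestricted ✓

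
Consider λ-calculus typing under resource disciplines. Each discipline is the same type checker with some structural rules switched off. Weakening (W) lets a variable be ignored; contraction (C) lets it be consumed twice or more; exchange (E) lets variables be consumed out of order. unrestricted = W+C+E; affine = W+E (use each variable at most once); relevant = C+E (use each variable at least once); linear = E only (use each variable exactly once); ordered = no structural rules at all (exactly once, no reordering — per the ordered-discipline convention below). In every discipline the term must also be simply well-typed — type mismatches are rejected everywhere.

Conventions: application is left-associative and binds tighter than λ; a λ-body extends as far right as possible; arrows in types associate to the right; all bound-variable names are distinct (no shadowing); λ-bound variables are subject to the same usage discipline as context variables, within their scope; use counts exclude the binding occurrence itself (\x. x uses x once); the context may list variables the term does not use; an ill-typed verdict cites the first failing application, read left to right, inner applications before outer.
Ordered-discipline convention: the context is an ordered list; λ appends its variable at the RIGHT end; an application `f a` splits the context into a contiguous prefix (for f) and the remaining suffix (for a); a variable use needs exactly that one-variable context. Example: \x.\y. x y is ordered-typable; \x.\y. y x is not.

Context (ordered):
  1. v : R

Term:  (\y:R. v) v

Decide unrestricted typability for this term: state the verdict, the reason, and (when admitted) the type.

yes — type-checks (R) and nothing is barred; term : R
usage: v: 2×; y (λ-bound): 0×
order of uses: v, v
typing: well-typed at R
summary: ordered ✗; linear ✗; affine ✗; relevant ✗; unrestricted ✓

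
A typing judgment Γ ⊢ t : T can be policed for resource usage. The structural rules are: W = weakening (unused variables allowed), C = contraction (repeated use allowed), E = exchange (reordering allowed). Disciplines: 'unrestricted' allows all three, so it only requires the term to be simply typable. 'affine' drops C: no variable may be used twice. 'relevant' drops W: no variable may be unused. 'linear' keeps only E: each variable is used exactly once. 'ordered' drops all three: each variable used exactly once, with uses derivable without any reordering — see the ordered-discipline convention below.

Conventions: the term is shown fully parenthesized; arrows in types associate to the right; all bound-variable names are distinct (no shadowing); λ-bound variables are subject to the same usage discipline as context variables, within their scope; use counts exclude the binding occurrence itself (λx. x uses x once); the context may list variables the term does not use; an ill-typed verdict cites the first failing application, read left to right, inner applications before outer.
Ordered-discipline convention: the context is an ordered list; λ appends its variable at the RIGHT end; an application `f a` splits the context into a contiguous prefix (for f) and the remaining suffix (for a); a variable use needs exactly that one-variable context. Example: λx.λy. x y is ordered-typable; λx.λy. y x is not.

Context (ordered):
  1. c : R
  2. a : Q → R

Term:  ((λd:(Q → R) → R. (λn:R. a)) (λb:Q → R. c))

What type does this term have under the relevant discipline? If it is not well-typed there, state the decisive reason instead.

not well-typed under relevant — d, n, b never used (weakening)
use counts: c: 1×; a: 1×; d (λ-bound): 0×; n (λ-bound): 0×; b (λ-bound): 0×
uses in reading order: a, c
typing: well-typed at R → Q → R
all disciplines: ordered ✗; linear ✗; affine ✓; relevant ✗; unrestricted ✓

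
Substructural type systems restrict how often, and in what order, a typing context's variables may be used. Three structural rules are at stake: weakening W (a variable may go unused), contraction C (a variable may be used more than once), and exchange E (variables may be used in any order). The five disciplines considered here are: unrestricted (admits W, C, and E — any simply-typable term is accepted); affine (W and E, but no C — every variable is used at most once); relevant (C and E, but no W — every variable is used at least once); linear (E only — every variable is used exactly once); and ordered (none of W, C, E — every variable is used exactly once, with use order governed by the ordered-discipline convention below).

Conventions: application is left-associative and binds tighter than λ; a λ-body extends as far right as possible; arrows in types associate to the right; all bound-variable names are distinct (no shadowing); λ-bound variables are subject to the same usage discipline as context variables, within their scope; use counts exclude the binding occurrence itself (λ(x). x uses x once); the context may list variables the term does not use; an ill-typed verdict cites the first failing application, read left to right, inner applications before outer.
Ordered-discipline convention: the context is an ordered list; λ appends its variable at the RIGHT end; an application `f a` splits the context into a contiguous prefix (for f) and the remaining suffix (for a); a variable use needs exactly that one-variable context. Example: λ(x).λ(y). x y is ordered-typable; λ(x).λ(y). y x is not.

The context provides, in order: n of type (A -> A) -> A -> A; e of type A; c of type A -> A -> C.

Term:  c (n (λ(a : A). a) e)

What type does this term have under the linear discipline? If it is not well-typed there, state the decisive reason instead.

term : A -> C
use counts: n: 1×; e: 1×; c: 1×; a (λ-bound): 1×
order of uses: c, n, a, e
typing: ✓ — A -> C
summary: ordered ✗ | linear ✓ | affine ✓ | relevant ✓ | unrestricted ✓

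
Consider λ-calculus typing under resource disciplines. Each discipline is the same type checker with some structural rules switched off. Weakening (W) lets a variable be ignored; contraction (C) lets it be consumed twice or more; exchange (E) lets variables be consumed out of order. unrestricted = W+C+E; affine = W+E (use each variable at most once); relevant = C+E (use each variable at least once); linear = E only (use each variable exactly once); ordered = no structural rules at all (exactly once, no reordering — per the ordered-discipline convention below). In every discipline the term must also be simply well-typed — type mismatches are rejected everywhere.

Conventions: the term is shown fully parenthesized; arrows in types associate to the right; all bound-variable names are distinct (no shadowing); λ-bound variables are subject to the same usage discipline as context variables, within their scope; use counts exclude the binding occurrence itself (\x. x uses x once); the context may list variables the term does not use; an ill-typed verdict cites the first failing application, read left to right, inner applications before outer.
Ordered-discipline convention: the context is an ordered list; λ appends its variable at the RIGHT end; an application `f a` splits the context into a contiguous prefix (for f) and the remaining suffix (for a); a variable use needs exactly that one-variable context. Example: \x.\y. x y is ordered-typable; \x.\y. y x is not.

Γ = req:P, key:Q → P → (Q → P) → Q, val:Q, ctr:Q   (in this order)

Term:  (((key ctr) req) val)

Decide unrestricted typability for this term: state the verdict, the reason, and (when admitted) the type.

no — a type mismatch blocks all five
usage: req ×1; key ×1; val ×1; ctr ×1
uses in reading order: key, ctr, req, val
typing: ill-typed: argument of type Q where Q → P is required
across the five disciplines: ordered ✗ | linear ✗ | affine ✗ | relevant ✗ | unrestricted ✗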